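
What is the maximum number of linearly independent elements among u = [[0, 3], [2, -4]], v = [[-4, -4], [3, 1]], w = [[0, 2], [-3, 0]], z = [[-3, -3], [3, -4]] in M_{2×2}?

4

Pass to coordinate vectors with respect to the basis {E₁₁, E₁₂, E₂₁, E₂₂}.
Row-reduce the 4×4 matrix with these as rows.
There are 4 pivot columns, so rank = 4.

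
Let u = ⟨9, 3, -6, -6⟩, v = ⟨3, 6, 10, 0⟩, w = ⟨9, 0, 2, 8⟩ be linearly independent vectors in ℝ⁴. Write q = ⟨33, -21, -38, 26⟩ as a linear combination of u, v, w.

Write q = c₁u + … + c₃w and equate components.
The system has the unique solution (c₁, c₂, c₃) = (1, -4, 4).

q = u - 4v + 4w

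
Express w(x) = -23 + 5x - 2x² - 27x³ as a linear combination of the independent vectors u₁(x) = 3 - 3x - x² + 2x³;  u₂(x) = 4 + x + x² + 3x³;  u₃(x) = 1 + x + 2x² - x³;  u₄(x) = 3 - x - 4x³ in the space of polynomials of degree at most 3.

Identify each element with its coordinate vector in ℝ⁴ via {1, x, …, x³}.
Solve the system with u₁, u₂, u₃, u₄ as columns and w as the right-hand side.
Back-substitution yields (a₁, …, a₄) = (-4, -4, -1, 2).

w = -4u₁ - 4u₂ - u₃ + 2u₄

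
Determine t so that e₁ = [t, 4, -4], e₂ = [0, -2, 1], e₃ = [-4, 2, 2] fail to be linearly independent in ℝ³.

t = 8/3

The vectors are dependent exactly when the determinant of the matrix with rows e₁, e₂, e₃ vanishes.
Expanding, det = 16 - 6*t.
Setting this to zero gives t = 8/3.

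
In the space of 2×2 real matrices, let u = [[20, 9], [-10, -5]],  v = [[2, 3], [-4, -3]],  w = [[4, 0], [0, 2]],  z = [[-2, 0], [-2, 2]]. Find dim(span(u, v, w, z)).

Pass to coordinate vectors with respect to the basis {E₁₁, E₁₂, E₂₁, E₂₂}.
Row-reduce the 4×4 matrix with these as rows.
Exactly 3 pivots survive; hence the rank is 3.

dim = 3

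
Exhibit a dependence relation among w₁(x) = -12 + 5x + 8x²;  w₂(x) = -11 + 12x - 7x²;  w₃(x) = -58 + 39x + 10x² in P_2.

Pass to coordinate vectors relative to the basis {1, x, x²}.
Row-reduce the matrix with w₁, w₂, w₃ as columns; the null space gives the coefficients.
The free variable yields coefficients (3, 2, -1) (any nonzero multiple also works).

3w₁ + 2w₂ - w₃ = 0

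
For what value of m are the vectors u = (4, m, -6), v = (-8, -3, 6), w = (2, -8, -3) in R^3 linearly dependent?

m = -16

Dependence holds iff the 3×3 matrix [u v w] is singular.
Expanding, det = -12*m - 192.
Solving -12*m - 192 = 0 yields m = -16.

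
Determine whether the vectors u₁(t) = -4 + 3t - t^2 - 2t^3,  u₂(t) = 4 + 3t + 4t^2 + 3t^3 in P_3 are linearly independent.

linearly independent

Take coordinates with respect to the standard basis {1, t, …, t^3}.
Place the vectors as rows of a 2×4 matrix and reduce to echelon form.
The reduction yields 2 nonzero rows, so the rank is 2.
Since rank = 2 (the number of vectors), the set is linearly independent.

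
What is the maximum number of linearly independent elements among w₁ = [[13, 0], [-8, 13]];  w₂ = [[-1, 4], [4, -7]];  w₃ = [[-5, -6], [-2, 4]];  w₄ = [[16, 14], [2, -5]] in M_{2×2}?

2

Represent each element by its coordinate vector in ℝ⁴.
Put the 4×4 matrix [w₁|w₂|w₃|w₄] into echelon form.
There are 2 pivot columns, so rank = 2.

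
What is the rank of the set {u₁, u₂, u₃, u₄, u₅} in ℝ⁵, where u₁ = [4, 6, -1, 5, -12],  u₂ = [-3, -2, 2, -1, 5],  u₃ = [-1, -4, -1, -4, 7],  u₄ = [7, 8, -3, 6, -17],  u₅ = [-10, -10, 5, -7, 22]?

Apply Gaussian elimination to the matrix whose rows are u₁, u₂, u₃, u₄, u₅.
The echelon form has 2 nonzero rows, so the rank is 2.

2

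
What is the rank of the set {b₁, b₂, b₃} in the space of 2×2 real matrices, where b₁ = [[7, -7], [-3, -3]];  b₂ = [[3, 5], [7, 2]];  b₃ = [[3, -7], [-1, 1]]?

Represent each element by its coordinate vector in ℝ⁴.
Row-reduce the 3×4 matrix with these as rows.
The echelon form has 3 nonzero rows, so the rank is 3.

rank 3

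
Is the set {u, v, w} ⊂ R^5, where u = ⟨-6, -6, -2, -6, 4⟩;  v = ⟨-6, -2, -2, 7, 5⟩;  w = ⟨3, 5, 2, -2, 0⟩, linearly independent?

linearly independent

Row-reduce the matrix whose columns are u, v, w.
The reduction yields 3 nonzero rows, so the rank is 3.
Since rank = 3 (the number of vectors), the set is linearly independent.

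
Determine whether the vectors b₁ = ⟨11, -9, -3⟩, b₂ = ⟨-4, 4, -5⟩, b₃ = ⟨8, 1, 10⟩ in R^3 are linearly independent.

linearly independent

Form the 3×3 matrix with these as columns; its determinant is 603.
A nonzero determinant means the columns are linearly independent.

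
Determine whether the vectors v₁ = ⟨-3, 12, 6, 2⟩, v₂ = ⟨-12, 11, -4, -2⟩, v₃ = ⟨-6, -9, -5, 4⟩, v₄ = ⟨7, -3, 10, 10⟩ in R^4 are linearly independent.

linearly independent

Form the 4×4 matrix with these as columns; its determinant is 1970.
A nonzero determinant means the columns are linearly independent.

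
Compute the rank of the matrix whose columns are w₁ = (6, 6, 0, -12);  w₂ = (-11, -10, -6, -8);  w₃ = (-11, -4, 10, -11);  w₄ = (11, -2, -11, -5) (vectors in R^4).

Put the 4×4 matrix [w₁|w₂|w₃|w₄] into echelon form.
The echelon form has 4 nonzero rows, so the rank is 4.

4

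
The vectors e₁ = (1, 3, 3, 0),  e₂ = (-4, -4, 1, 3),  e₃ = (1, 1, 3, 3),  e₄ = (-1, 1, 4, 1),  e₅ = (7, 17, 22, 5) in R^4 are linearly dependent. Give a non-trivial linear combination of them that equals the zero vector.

3e₁ - e₂ + 2e₃ + 2e₄ - e₅ = 0

Row-reduce the matrix with e₁, e₂, e₃, e₄, e₅ as columns; the null space gives the coefficients.
One solution (up to scaling) is (3, -1, 2, 2, -1).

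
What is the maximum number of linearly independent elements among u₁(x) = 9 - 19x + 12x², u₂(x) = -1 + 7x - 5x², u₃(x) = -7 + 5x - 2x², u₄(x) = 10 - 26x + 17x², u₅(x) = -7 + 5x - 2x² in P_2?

2

Use coordinates relative to {1, x, x²}.
Row-reduce the 5×3 matrix with these as rows.
Reduction leaves 2 leading entries, giving rank 2.
(With 5 elements in a 3-dimensional space the rank is at most 3.)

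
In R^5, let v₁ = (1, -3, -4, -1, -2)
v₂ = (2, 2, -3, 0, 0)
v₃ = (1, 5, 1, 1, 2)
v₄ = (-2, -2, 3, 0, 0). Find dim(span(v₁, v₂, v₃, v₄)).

Put the 5×4 matrix [v₁|v₂|v₃|v₄] into echelon form.
There are 2 pivot columns, so rank = 2.

dim = 2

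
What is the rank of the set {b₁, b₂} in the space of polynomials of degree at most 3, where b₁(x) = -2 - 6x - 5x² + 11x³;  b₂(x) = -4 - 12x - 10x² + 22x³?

1

Represent each element by its coordinate vector in ℝ⁴.
Form the matrix with b₁, b₂ as columns and reduce.
Reduction leaves 1 leading entry, giving rank 1.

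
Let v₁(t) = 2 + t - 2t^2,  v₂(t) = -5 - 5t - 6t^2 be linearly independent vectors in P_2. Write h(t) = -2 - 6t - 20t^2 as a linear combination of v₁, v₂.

h = 4v₁ + 2v₂

Take coordinate vectors relative to {1, t, t^2}.
Set up the augmented matrix [v₁ | v₂ | h] and row-reduce.
The system has the unique solution (a₁, a₂) = (4, 2).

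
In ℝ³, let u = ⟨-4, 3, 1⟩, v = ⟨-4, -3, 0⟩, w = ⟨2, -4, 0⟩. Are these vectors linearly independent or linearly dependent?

The matrix [u|v|w] has determinant 22.
A nonzero determinant means the columns are linearly independent.

linearly independent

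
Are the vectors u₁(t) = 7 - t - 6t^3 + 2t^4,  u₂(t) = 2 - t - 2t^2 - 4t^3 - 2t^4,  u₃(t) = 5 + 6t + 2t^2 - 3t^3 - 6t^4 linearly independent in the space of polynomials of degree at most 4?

Write each element as a coordinate vector in ℝ⁵ using {1, t, …, t^4}.
Row-reduce the matrix whose columns are u₁, u₂, u₃.
The reduction yields 3 nonzero rows, so the rank is 3.
Since rank = 3 (the number of vectors), the set is linearly independent.

linearly independent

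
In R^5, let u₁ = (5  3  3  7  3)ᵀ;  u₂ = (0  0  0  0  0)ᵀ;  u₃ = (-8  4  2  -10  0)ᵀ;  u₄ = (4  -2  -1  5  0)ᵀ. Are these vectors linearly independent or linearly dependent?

linearly dependent

One of the vectors is the zero vector, so the set is linearly dependent.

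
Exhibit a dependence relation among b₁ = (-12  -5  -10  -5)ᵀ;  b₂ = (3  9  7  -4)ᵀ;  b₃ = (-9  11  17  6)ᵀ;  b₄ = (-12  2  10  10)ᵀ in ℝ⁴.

Row-reduce the matrix with b₁, b₂, b₃, b₄ as columns; the null space gives the coefficients.
The free variable yields coefficients (0, 1, -1, 1) (any nonzero multiple also works).

b₂ - b₃ + b₄ = 0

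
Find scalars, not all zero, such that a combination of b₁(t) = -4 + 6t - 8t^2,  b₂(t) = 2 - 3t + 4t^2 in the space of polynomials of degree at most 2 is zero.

b₁ + 2b₂ = 0

Take coordinates with respect to {1, t, t^2}.
Set up α₁b₁ + α₂b₂ = 0 and solve the homogeneous system.
One solution (up to scaling) is (1, 2).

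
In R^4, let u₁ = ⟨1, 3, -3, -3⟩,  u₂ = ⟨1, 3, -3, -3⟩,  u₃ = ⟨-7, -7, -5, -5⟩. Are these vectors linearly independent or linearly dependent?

Two of the vectors are equal, giving an immediate dependence.

linearly dependent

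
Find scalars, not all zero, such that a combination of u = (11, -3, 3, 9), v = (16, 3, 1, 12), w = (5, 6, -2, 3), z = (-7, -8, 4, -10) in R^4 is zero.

Set up α₁u + … + α₄z = 0 and solve the homogeneous system.
One solution (up to scaling) is (1, -1, 1, 0).

u - v + w = 0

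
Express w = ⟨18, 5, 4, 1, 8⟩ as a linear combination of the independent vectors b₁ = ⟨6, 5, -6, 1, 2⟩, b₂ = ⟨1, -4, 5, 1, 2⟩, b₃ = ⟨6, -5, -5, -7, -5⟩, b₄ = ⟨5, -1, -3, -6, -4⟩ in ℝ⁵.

Write w = α₁b₁ + … + α₄b₄ and equate components.
Back-substitution yields (α₁, …, α₄) = (2, 3, -2, 3).

w = 2b₁ + 3b₂ - 2b₃ + 3b₄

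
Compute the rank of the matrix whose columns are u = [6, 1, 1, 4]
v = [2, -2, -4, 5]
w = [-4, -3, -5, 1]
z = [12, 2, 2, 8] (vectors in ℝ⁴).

Form the matrix with u, v, w, z as columns and reduce.
There are 2 pivot columns, so rank = 2.

2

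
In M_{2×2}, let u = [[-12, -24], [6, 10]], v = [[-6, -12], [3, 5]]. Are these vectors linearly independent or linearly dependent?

linearly dependent

Write each element as a coordinate vector in ℝ⁴ using {E₁₁, E₁₂, E₂₁, E₂₂}.
One vector is a scalar multiple of another, so the set is dependent.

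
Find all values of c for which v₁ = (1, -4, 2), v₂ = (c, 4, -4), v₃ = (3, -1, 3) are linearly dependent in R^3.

c = -16/5

The vectors are dependent exactly when the determinant of the matrix with rows v₁, v₂, v₃ vanishes.
Expanding, det = 10*c + 32.
Solving 10*c + 32 = 0 yields c = -16/5.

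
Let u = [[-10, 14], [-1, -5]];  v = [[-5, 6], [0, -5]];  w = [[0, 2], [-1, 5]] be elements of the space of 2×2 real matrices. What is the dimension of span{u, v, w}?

Represent each element by its coordinate vector in ℝ⁴.
Apply Gaussian elimination to the matrix whose rows are u, v, w.
There are 2 pivot columns, so rank = 2.

dim = 2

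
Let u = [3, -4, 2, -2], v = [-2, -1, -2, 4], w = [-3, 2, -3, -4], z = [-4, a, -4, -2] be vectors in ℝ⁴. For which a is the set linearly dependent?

a = 3/2

The vectors are dependent exactly when the determinant of the matrix with rows u, v, w, z vanishes.
Expanding, det = 20*a - 30.
Setting this to zero gives a = 3/2.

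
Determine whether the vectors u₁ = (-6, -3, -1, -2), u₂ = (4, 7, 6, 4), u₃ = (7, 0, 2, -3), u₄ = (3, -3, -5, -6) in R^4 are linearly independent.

Form the 4×4 matrix with these as columns; its determinant is 703.
A nonzero determinant means the columns are linearly independent.

linearly independent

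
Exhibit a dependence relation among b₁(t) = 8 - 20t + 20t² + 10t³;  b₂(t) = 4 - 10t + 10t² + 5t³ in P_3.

b₁ - 2b₂ = 0

Write each element as a vector in ℝ⁴ using {1, t, …, t³}.
Row-reduce the matrix with b₁, b₂ as columns; the null space gives the coefficients.
A generator of the null space is (1, -2).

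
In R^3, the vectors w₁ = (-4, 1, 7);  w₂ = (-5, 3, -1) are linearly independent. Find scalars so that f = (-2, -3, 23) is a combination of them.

f = 3w₁ - 2w₂

Solve the system with w₁, w₂ as columns and f as the right-hand side.
Back-substitution yields (a₁, a₂) = (3, -2).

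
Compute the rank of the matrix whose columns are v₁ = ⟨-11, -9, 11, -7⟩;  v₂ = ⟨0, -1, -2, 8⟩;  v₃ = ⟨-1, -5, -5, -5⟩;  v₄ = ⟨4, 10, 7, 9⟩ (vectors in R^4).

Form the matrix with v₁, v₂, v₃, v₄ as columns and reduce.
There are 4 pivot columns, so rank = 4.

4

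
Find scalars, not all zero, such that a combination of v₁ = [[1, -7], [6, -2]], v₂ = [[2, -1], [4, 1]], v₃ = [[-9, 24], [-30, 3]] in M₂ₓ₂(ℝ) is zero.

3v₁ + 3v₂ + v₃ = 0

Pass to coordinate vectors relative to the basis {E₁₁, E₁₂, E₂₁, E₂₂}.
Write the vectors as columns of a matrix and find a nonzero vector in its null space.
A generator of the null space is (3, 3, 1).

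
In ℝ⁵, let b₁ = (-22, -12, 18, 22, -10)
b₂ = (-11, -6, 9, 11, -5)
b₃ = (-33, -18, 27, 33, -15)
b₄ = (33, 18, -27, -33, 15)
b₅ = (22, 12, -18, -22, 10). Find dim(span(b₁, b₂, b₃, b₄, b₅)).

1

Put the 5×5 matrix [b₁|b₂|b₃|b₄|b₅] into echelon form.
Exactly 1 pivot survives; hence the rank is 1.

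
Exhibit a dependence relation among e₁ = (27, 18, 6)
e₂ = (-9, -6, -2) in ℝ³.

e₁ + 3e₂ = 0

Write the vectors as columns of a matrix and find a nonzero vector in its null space.
The free variable yields coefficients (1, 3) (any nonzero multiple also works).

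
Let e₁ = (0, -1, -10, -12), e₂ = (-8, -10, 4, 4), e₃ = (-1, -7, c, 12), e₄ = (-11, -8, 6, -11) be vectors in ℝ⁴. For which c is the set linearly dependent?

c = -10/3

The set is linearly dependent precisely when det[e₁; e₂; e₃; e₄] = 0.
The determinant works out to 684*c + 2280.
Setting this to zero gives c = -10/3.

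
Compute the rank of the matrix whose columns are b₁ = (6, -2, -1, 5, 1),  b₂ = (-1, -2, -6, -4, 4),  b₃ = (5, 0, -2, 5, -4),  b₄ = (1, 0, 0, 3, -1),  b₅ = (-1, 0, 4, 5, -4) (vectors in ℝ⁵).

Put the 5×5 matrix [b₁|b₂|b₃|b₄|b₅] into echelon form.
The echelon form has 5 nonzero rows, so the rank is 5.

5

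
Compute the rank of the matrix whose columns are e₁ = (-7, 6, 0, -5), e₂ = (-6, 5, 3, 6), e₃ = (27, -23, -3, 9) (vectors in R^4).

Put the 4×3 matrix [e₁|e₂|e₃] into echelon form.
Reduction leaves 2 leading entries, giving rank 2.

2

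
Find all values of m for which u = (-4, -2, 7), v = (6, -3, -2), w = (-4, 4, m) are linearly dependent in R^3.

Place the vectors as rows of a 3×3 matrix; dependence ⇔ determinant zero.
Cofactor expansion gives det = 24*m + 36.
Setting this to zero gives m = -3/2.

m = -3/2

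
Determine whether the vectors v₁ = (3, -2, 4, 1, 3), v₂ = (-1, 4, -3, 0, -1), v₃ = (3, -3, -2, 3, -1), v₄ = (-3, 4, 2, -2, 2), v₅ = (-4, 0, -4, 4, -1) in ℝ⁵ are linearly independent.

Form the 5×5 matrix with these as columns; its determinant is 45.
A nonzero determinant means the columns are linearly independent.

linearly independent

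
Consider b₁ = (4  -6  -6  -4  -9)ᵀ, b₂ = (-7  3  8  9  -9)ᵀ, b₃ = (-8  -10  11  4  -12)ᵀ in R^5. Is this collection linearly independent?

linearly independent

Row-reduce the matrix whose columns are b₁, b₂, b₃.
The reduction yields 3 nonzero rows, so the rank is 3.
Since rank = 3 (the number of vectors), the set is linearly independent.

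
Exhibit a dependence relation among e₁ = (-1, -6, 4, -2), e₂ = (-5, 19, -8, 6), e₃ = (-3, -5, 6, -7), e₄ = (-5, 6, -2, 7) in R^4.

3e₁ + e₂ - e₃ - e₄ = 0

Row-reduce the matrix with e₁, e₂, e₃, e₄ as columns; the null space gives the coefficients.
A generator of the null space is (3, 1, -1, -1).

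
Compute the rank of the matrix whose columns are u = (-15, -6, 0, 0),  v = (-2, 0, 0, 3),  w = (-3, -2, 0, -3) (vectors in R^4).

rank 2

Row-reduce the 3×4 matrix with these as rows.
Reduction leaves 2 leading entries, giving rank 2.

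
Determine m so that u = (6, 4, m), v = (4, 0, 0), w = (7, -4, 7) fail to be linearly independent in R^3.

m = -7

The vectors are dependent exactly when the determinant of the matrix with rows u, v, w vanishes.
Cofactor expansion gives det = -16*m - 112.
Solving -16*m - 112 = 0 yields m = -7.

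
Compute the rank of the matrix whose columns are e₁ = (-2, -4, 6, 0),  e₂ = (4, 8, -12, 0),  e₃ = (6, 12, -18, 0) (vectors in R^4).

1

Put the 4×3 matrix [e₁|e₂|e₃] into echelon form.
Exactly 1 pivot survives; hence the rank is 1.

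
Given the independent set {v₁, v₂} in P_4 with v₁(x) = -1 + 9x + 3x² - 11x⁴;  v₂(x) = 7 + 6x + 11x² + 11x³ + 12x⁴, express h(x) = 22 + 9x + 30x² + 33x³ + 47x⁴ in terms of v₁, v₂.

h = -v₁ + 3v₂

Identify each element with its coordinate vector in ℝ⁵ via {1, x, …, x⁴}.
Set up the augmented matrix [v₁ | v₂ | h] and row-reduce.
Row-reducing the augmented matrix gives the unique coefficients (α₁, α₂) = (-1, 3).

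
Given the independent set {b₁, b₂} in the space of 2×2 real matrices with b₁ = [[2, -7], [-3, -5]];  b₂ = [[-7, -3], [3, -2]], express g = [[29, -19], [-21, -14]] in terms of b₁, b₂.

g = 4b₁ - 3b₂

Identify each element with its coordinate vector in ℝ⁴ via {E₁₁, E₁₂, E₂₁, E₂₂}.
Since b₁, b₂ are independent, the coefficients expressing g are uniquely determined by a linear system.
The system has the unique solution (c₁, c₂) = (4, -3).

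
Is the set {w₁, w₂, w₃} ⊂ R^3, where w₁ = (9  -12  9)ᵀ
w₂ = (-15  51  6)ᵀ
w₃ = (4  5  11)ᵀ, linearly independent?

The matrix [w₁|w₂|w₃] has determinant 0.
A zero determinant means the columns are linearly dependent.
Indeed 3w₁ + w₂ - 3w₃ = 0.

linearly dependent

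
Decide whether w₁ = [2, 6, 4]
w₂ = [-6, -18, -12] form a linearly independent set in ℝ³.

Row-reduce the matrix whose columns are w₁, w₂.
The reduction yields 1 nonzero row, so the rank is 1.
Since rank 1 < 2, the set is linearly dependent.

linearly dependent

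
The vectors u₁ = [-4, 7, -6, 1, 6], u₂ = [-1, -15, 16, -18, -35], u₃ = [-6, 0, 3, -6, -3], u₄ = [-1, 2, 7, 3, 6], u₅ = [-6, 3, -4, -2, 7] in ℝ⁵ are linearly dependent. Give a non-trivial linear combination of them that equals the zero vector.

u₁ + u₂ - 3u₃ + u₄ + 2u₅ = 0

Row-reduce the matrix with u₁, u₂, u₃, u₄, u₅ as columns; the null space gives the coefficients.
One solution (up to scaling) is (1, 1, -3, 1, 2).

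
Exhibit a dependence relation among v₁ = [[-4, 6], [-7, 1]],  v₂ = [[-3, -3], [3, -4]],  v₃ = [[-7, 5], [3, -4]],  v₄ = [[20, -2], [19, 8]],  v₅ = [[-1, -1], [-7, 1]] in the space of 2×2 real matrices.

v₁ + 2v₂ + v₃ + v₄ + 3v₅ = 0

Take coordinates with respect to {E₁₁, E₁₂, E₂₁, E₂₂}.
Solve the homogeneous system with v₁, v₂, v₃, v₄, v₅ as columns by row-reducing the coefficient matrix.
A generator of the null space is (1, 2, 1, 1, 3).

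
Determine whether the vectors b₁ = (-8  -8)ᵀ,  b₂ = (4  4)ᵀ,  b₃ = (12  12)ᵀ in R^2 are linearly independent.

There are 3 vectors in a 2-dimensional space, so they cannot be linearly independent.

linearly dependent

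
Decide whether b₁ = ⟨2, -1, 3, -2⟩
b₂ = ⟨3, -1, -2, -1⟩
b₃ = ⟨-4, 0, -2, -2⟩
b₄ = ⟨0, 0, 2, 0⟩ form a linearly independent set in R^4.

linearly independent

Form the 4×4 matrix with these as columns; its determinant is -4.
A nonzero determinant means the columns are linearly independent.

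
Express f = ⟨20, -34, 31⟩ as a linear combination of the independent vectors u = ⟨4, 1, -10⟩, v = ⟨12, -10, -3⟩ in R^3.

Solve the system with u, v as columns and f as the right-hand side.
The system has the unique solution (α₁, α₂) = (-4, 3).

f = -4u + 3v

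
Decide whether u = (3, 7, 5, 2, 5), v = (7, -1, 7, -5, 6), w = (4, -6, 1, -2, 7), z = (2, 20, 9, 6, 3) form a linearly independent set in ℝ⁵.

linearly dependent

Place the vectors as rows of a 4×5 matrix and reduce to echelon form.
The reduction yields 3 nonzero rows, so the rank is 3.
Since rank 3 < 4, the set is linearly dependent.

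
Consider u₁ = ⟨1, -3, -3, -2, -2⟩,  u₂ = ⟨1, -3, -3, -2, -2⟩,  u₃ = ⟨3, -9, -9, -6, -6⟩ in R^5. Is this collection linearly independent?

Two of the vectors are equal, giving an immediate dependence.

linearly dependent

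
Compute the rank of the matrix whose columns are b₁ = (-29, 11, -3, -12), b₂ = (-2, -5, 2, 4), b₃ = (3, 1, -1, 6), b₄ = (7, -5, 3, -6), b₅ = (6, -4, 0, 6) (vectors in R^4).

Put the 4×5 matrix [b₁|b₂|b₃|b₄|b₅] into echelon form.
Reduction leaves 4 leading entries, giving rank 4.
(With 5 elements in a 4-dimensional space the rank is at most 4.)

rank 4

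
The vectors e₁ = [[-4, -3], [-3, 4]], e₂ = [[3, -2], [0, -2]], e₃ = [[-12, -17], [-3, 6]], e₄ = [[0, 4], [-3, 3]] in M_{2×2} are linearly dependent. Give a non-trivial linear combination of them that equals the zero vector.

Write each element as a vector in ℝ⁴ using {E₁₁, E₁₂, E₂₁, E₂₂}.
Set up α₁e₁ + … + α₄e₄ = 0 and solve the homogeneous system.
One solution (up to scaling) is (3, 0, -1, -2).

3e₁ - e₃ - 2e₄ = 0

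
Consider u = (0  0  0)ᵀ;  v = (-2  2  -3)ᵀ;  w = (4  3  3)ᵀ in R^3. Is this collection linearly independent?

One of the vectors is the zero vector, so the set is linearly dependent.

linearly dependent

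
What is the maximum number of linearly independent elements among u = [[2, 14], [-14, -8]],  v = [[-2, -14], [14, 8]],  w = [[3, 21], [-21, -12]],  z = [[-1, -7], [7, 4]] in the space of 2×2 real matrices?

Use coordinates relative to {E₁₁, E₁₂, E₂₁, E₂₂}.
Put the 4×4 matrix [u|v|w|z] into echelon form.
There is 1 pivot column, so rank = 1.

1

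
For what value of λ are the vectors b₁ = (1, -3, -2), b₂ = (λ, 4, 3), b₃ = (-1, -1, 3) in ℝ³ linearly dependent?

λ = -16/11

Dependence holds iff the 3×3 matrix [b₁ b₂ b₃] is singular.
The determinant works out to 11*λ + 16.
Solving 11*λ + 16 = 0 yields λ = -16/11.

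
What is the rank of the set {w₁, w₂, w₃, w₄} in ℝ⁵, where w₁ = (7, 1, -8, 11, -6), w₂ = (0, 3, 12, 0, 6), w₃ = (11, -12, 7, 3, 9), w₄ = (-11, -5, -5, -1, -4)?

4

Row-reduce the 4×5 matrix with these as rows.
There are 4 pivot columns, so rank = 4.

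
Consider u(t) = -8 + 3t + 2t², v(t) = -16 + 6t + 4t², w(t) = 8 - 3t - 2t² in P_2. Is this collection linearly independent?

linearly dependent

Write each element as a coordinate vector in ℝ³ using {1, t, t²}.
Place the vectors as rows of a 3×3 matrix and reduce to echelon form.
The reduction yields 1 nonzero row, so the rank is 1.
Since rank 1 < 3, the set is linearly dependent.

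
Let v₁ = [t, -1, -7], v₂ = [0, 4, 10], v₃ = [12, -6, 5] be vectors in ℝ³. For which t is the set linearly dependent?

t = -27/10

Place the vectors as rows of a 3×3 matrix; dependence ⇔ determinant zero.
The determinant works out to 80*t + 216.
This vanishes exactly when t = -27/10.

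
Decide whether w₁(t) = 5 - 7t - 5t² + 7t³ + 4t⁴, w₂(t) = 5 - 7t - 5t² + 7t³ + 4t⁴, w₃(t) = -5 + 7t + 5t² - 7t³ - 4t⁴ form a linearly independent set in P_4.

Take coordinates with respect to the standard basis {1, t, …, t⁴}.
Two of the vectors are equal, giving an immediate dependence.

linearly dependent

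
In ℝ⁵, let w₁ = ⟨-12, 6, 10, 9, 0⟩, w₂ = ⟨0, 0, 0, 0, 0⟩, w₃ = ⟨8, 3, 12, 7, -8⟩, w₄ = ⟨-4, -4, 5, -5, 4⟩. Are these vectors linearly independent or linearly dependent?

linearly dependent

One of the vectors is the zero vector, so the set is linearly dependent.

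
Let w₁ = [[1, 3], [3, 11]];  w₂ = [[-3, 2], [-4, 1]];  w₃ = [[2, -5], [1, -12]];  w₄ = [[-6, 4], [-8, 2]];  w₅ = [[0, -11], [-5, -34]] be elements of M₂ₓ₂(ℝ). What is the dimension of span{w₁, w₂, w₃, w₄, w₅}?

2

Pass to coordinate vectors with respect to the basis {E₁₁, E₁₂, E₂₁, E₂₂}.
Apply Gaussian elimination to the matrix whose rows are w₁, w₂, w₃, w₄, w₅.
Reduction leaves 2 leading entries, giving rank 2.
(With 5 elements in a 4-dimensional space the rank is at most 4.)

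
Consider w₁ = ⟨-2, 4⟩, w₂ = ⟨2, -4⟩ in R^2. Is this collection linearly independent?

linearly dependent

Form the 2×2 matrix with these as columns; its determinant is 0.
A zero determinant means the columns are linearly dependent.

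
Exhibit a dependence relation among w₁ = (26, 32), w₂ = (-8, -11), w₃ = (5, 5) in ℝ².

Row-reduce the matrix with w₁, w₂, w₃ as columns; the null space gives the coefficients.
One solution (up to scaling) is (1, 2, -2).

w₁ + 2w₂ - 2w₃ = 0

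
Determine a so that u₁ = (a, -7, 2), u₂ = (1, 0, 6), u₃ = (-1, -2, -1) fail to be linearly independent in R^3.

The set is linearly dependent precisely when det[u₁; u₂; u₃] = 0.
The determinant works out to 12*a + 31.
Solving 12*a + 31 = 0 yields a = -31/12.

a = -31/12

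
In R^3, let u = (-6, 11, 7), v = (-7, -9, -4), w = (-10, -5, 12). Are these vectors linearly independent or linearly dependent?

linearly independent

Row-reduce the matrix whose columns are u, v, w.
The reduction yields 3 nonzero rows, so the rank is 3.
Since rank = 3 (the number of vectors), the set is linearly independent.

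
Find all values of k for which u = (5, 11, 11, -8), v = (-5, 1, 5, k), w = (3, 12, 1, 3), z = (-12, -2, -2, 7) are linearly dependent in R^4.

k = -20/11

The set is linearly dependent precisely when det[u; v; w; z] = 0.
The determinant works out to 1342*k + 2440.
Setting this to zero gives k = -20/11.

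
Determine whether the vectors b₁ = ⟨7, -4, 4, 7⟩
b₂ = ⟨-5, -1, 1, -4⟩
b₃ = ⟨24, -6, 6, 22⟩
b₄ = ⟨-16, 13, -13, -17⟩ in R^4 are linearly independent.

Form the 4×4 matrix with these as columns; its determinant is 0.
A zero determinant means the columns are linearly dependent.

linearly dependent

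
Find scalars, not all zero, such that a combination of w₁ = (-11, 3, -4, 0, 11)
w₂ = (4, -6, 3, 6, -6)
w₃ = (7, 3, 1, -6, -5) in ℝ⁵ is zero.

Write the vectors as columns of a matrix and find a nonzero vector in its null space.
One solution (up to scaling) is (1, 1, 1).

w₁ + w₂ + w₃ = 0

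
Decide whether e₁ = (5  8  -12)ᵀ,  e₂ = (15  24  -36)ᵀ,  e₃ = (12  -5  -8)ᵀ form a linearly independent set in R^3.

One vector is a scalar multiple of another, so the set is dependent.

linearly dependent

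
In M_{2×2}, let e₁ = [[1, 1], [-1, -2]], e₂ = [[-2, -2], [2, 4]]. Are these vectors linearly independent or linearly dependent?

linearly dependent

Take coordinates with respect to the standard basis {E₁₁, E₁₂, E₂₁, E₂₂}.
One vector is a scalar multiple of another, so the set is dependent.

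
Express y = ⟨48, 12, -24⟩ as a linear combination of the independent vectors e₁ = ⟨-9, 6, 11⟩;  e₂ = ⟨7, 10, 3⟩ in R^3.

y = -3e₁ + 3e₂

Write y = c₁e₁ + c₂e₂ and equate components.
Row-reducing the augmented matrix gives the unique coefficients (c₁, c₂) = (-3, 3).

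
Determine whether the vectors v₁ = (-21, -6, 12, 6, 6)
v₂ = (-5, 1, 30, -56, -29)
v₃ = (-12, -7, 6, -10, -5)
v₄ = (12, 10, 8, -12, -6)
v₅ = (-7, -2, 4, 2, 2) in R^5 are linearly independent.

One vector is a scalar multiple of another, so the set is dependent.

linearly dependent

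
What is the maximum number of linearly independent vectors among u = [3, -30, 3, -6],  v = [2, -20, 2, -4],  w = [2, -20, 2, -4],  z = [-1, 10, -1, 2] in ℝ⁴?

1

Apply Gaussian elimination to the matrix whose rows are u, v, w, z.
Reduction leaves 1 leading entry, giving rank 1.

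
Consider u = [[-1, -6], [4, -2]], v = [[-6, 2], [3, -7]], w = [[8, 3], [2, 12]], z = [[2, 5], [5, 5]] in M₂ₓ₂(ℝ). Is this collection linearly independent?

Take coordinates with respect to the standard basis {E₁₁, E₁₂, E₂₁, E₂₂}.
Place the vectors as rows of a 4×4 matrix and reduce to echelon form.
The reduction yields 3 nonzero rows, so the rank is 3.
Since rank 3 < 4, the set is linearly dependent.

linearly dependent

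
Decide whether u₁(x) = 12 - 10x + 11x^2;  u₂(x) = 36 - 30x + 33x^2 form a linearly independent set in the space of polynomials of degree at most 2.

linearly dependent

Write each element as a coordinate vector in ℝ³ using {1, x, x^2}.
Place the vectors as rows of a 2×3 matrix and reduce to echelon form.
The reduction yields 1 nonzero row, so the rank is 1.
Since rank 1 < 2, the set is linearly dependent.
Indeed 3u₁ - u₂ = 0.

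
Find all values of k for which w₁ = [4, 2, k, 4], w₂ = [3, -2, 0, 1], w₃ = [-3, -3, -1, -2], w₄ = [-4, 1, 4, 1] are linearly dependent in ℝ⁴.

The vectors are dependent exactly when the determinant of the matrix with rows w₁, w₂, w₃, w₄ vanishes.
Expanding, det = 150 - 40*k.
Setting this to zero gives k = 15/4.

k = 15/4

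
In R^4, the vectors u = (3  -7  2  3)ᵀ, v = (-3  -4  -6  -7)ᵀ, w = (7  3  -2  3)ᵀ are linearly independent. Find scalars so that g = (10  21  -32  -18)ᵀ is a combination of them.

Set up the augmented matrix [u | v | w | g] and row-reduce.
Back-substitution yields (α₁, α₂, α₃) = (-3, 3, 4).

g = -3u + 3v + 4w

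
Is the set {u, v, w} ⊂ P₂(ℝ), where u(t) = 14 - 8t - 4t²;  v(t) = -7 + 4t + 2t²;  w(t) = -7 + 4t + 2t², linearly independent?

Take coordinates with respect to the standard basis {1, t, t²}.
Form the 3×3 matrix with these as columns; its determinant is 0.
A zero determinant means the columns are linearly dependent.
Indeed u + 2v = 0.

linearly dependent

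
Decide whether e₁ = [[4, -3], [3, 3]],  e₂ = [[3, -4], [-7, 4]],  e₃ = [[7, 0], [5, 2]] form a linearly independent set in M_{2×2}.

Take coordinates with respect to the standard basis {E₁₁, E₁₂, E₂₁, E₂₂}.
Row-reduce the matrix whose columns are e₁, e₂, e₃.
The reduction yields 3 nonzero rows, so the rank is 3.
Since rank = 3 (the number of vectors), the set is linearly independent.

linearly independent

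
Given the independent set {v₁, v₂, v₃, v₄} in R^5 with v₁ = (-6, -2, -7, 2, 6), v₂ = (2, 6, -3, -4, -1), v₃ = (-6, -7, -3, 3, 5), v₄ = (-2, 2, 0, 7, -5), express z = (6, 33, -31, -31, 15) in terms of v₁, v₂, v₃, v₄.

Solve the system with v₁, v₂, v₃, v₄ as columns and z as the right-hand side.
Back-substitution yields (c₁, …, c₄) = (4, 4, -3, -2).

z = 4v₁ + 4v₂ - 3v₃ - 2v₄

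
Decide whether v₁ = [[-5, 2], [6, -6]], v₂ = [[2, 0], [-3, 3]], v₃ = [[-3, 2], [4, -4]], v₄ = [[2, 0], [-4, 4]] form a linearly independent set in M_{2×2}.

linearly dependent

Write each element as a coordinate vector in ℝ⁴ using {E₁₁, E₁₂, E₂₁, E₂₂}.
Form the 4×4 matrix with these as columns; its determinant is 0.
A zero determinant means the columns are linearly dependent.
Indeed v₁ + 2v₂ - v₃ - v₄ = 0.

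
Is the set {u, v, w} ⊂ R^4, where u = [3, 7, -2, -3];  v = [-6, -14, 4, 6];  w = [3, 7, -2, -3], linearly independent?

linearly dependent

One vector is a scalar multiple of another, so the set is dependent.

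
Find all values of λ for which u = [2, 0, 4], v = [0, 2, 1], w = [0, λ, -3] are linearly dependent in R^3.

λ = -6

Place the vectors as rows of a 3×3 matrix; dependence ⇔ determinant zero.
Expanding, det = -2*λ - 12.
Solving -2*λ - 12 = 0 yields λ = -6.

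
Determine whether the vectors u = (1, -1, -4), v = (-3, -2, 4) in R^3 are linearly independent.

linearly independent

Row-reduce the matrix whose columns are u, v.
The reduction yields 2 nonzero rows, so the rank is 2.
Since rank = 2 (the number of vectors), the set is linearly independent.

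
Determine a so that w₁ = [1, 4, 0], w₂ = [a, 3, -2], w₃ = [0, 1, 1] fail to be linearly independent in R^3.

The vectors are dependent exactly when the determinant of the matrix with rows w₁, w₂, w₃ vanishes.
Expanding, det = 5 - 4*a.
This vanishes exactly when a = 5/4.

a = 5/4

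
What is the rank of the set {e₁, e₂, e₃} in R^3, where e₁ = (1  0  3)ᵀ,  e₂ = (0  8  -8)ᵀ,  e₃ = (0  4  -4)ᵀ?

2

Put the 3×3 matrix [e₁|e₂|e₃] into echelon form.
The echelon form has 2 nonzero rows, so the rank is 2.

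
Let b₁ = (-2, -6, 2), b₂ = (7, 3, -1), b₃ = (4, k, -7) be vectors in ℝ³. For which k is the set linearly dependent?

k = 21

Place the vectors as rows of a 3×3 matrix; dependence ⇔ determinant zero.
Expanding, det = 12*k - 252.
Solving 12*k - 252 = 0 yields k = 21.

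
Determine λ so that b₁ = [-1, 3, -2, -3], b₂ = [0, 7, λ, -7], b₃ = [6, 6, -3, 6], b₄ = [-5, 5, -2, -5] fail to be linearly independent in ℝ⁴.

λ = -28/5

Place the vectors as rows of a 4×4 matrix; dependence ⇔ determinant zero.
The determinant works out to 120*λ + 672.
Solving 120*λ + 672 = 0 yields λ = -28/5.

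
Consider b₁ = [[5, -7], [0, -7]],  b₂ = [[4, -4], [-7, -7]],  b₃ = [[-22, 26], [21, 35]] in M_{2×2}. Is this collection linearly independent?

Take coordinates with respect to the standard basis {E₁₁, E₁₂, E₂₁, E₂₂}.
Place the vectors as rows of a 3×4 matrix and reduce to echelon form.
The reduction yields 2 nonzero rows, so the rank is 2.
Since rank 2 < 3, the set is linearly dependent.

linearly dependent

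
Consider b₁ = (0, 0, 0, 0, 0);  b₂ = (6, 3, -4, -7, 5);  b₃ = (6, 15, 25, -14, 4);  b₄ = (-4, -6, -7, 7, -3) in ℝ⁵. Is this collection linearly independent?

linearly dependent

One of the vectors is the zero vector, so the set is linearly dependent.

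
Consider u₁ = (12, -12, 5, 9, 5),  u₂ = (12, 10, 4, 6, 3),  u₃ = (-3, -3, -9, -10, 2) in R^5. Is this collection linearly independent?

linearly independent

Place the vectors as rows of a 3×5 matrix and reduce to echelon form.
The reduction yields 3 nonzero rows, so the rank is 3.
Since rank = 3 (the number of vectors), the set is linearly independent.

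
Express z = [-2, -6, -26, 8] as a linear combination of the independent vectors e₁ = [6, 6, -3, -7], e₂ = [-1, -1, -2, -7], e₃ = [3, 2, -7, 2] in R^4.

z = -2e₁ + 2e₂ + 4e₃

Since e₁, e₂, e₃ are independent, the coefficients expressing z are uniquely determined by a linear system.
Row-reducing the augmented matrix gives the unique coefficients (c₁, c₂, c₃) = (-2, 2, 4).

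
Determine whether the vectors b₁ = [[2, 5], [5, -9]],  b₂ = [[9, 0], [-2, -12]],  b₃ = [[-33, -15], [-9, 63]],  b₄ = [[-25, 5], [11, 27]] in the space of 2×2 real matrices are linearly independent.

linearly dependent

Write each element as a coordinate vector in ℝ⁴ using {E₁₁, E₁₂, E₂₁, E₂₂}.
Place the vectors as rows of a 4×4 matrix and reduce to echelon form.
The reduction yields 2 nonzero rows, so the rank is 2.
Since rank 2 < 4, the set is linearly dependent.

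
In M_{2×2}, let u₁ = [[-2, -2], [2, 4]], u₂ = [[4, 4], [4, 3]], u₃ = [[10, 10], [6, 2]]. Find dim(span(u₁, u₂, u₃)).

Use coordinates relative to {E₁₁, E₁₂, E₂₁, E₂₂}.
Row-reduce the 3×4 matrix with these as rows.
There are 2 pivot columns, so rank = 2.

2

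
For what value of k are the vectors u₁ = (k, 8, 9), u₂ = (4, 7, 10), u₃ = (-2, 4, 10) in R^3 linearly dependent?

k = 7

The set is linearly dependent precisely when det[u₁; u₂; u₃] = 0.
Cofactor expansion gives det = 30*k - 210.
This vanishes exactly when k = 7.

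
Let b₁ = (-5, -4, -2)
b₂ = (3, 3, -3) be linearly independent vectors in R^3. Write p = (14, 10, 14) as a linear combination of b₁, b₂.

p = -4b₁ - 2b₂

Write p = c₁b₁ + c₂b₂ and equate components.
The system has the unique solution (c₁, c₂) = (-4, -2).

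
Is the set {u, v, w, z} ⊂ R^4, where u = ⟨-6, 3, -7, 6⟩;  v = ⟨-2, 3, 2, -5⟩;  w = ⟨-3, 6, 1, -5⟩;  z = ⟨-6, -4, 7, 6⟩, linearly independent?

linearly independent

Place the vectors as rows of a 4×4 matrix and reduce to echelon form.
The reduction yields 4 nonzero rows, so the rank is 4.
Since rank = 4 (the number of vectors), the set is linearly independent.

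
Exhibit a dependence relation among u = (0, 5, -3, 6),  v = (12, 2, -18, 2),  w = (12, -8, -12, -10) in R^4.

2u - v + w = 0

Row-reduce the matrix with u, v, w as columns; the null space gives the coefficients.
A generator of the null space is (2, -1, 1).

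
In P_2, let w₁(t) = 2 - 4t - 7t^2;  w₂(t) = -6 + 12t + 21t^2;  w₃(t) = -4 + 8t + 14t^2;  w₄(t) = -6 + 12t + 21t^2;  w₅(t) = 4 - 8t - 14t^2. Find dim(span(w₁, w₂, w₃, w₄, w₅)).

Pass to coordinate vectors with respect to the basis {1, t, t^2}.
Row-reduce the 5×3 matrix with these as rows.
Reduction leaves 1 leading entry, giving rank 1.
(With 5 elements in a 3-dimensional space the rank is at most 3.)

1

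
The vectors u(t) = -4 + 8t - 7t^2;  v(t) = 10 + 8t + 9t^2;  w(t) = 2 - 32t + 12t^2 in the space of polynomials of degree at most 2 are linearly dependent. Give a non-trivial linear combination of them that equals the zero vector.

Pass to coordinate vectors relative to the basis {1, t, t^2}.
Solve the homogeneous system with u, v, w as columns by row-reducing the coefficient matrix.
The free variable yields coefficients (3, 1, 1) (any nonzero multiple also works).

3u + v + w = 0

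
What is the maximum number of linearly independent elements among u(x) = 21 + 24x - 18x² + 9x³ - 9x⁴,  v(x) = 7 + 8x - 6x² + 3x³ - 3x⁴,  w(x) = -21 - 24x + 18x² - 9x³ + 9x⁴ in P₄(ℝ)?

1

Represent each element by its coordinate vector in ℝ⁵.
Row-reduce the 3×5 matrix with these as rows.
The echelon form has 1 nonzero row, so the rank is 1.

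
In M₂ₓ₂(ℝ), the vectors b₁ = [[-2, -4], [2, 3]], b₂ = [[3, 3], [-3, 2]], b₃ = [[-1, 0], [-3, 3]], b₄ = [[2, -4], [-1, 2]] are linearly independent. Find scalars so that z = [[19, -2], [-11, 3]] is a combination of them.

Identify each element with its coordinate vector in ℝ⁴ via {E₁₁, E₁₂, E₂₁, E₂₂}.
Set up the augmented matrix [b₁ | b₂ | b₃ | b₄ | z] and row-reduce.
The system has the unique solution (α₁, …, α₄) = (-2, 2, -1, 4).

z = -2b₁ + 2b₂ - b₃ + 4b₄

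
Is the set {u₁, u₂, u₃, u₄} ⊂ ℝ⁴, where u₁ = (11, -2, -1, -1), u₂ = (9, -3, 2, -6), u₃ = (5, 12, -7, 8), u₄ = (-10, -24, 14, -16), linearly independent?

linearly dependent

One vector is a scalar multiple of another, so the set is dependent.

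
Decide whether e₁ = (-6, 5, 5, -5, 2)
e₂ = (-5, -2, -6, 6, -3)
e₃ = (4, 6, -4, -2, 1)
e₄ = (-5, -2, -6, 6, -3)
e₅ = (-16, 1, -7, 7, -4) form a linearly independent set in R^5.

Two of the vectors are equal, giving an immediate dependence.

linearly dependent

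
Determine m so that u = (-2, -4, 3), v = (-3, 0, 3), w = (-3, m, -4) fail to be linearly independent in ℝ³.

m = 28

Place the vectors as rows of a 3×3 matrix; dependence ⇔ determinant zero.
Expanding, det = 84 - 3*m.
Setting this to zero gives m = 28.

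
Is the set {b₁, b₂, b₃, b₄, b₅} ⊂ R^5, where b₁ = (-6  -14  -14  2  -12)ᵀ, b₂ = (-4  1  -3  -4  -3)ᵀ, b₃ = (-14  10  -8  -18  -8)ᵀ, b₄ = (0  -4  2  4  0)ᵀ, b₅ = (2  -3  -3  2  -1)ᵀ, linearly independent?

Place the vectors as rows of a 5×5 matrix and reduce to echelon form.
The reduction yields 3 nonzero rows, so the rank is 3.
Since rank 3 < 5, the set is linearly dependent.
Indeed b₁ - 12b₂ + 3b₃ + b₄ = 0.

linearly dependent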